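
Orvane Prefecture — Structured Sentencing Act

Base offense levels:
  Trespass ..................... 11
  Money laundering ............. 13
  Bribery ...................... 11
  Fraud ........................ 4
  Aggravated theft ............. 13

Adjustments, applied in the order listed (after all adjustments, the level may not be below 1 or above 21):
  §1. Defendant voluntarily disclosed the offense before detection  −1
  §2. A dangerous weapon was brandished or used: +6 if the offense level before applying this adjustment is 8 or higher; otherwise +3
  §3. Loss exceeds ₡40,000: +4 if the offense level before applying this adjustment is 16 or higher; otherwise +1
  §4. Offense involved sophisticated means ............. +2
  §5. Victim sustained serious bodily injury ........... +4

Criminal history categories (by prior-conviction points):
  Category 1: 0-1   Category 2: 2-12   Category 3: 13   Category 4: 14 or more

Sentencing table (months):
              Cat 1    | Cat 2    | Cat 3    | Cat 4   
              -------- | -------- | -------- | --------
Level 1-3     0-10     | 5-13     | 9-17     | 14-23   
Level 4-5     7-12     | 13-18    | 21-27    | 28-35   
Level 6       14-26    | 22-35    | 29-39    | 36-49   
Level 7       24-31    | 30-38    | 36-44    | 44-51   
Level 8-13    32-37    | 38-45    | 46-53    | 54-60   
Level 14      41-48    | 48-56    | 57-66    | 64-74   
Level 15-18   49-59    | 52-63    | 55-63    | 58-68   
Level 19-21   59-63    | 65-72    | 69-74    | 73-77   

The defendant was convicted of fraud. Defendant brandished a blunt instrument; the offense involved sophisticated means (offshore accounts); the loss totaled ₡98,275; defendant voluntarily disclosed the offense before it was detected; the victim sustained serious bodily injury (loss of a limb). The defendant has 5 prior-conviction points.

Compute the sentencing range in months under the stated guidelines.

38-45 months

Base offense level for fraud: 4.
§1 applies: 4 − 1 = 3.
§2 applies (level before this adjustment is 3 < 8, so +3): 3 + 3 = 6.
§3 applies (level before this adjustment is 6 < 16, so +1): 6 + 1 = 7.
§4 applies: 7 + 2 = 9.
§5 applies: 9 + 4 = 13.
Final offense level: 13.
Criminal history: 5 prior points → Category 2 (2-12).
Level 13 falls in the 8-13 band.
Grid: Level 8-13 × Category 2 = 38-45 months.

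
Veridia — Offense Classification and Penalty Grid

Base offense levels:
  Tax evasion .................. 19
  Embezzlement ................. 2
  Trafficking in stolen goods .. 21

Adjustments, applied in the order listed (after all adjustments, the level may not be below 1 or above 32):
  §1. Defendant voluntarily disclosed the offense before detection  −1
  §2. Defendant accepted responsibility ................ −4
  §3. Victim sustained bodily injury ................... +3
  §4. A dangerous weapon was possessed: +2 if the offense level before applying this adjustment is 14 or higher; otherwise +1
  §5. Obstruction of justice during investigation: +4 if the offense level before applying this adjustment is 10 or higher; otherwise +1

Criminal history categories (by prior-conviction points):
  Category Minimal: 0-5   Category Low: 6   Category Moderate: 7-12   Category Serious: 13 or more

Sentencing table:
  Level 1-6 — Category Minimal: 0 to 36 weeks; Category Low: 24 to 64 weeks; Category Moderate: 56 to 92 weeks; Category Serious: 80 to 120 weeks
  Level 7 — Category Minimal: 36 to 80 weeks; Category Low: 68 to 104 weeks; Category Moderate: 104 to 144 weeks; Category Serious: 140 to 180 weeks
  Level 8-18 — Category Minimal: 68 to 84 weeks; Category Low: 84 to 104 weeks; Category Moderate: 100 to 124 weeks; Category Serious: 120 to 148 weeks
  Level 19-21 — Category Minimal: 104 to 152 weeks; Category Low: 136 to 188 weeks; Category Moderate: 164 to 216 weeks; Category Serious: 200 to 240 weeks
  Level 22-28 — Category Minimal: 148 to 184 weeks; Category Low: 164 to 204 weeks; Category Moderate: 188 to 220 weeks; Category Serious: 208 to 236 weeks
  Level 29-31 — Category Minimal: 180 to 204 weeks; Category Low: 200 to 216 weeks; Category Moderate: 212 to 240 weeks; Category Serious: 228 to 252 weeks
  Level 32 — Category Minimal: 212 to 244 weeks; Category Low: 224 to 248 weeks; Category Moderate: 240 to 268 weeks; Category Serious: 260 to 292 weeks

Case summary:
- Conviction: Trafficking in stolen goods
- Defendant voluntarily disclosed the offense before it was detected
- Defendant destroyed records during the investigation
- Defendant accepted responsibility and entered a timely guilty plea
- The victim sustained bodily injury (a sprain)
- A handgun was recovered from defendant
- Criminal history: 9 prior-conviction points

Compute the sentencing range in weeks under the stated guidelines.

188-220 weeks

Base offense level for trafficking in stolen goods: 21.
§1 applies: 21 − 1 = 20.
§2 applies: 20 − 4 = 16.
§3 applies: 16 + 3 = 19.
§4 applies (level before this adjustment is 19 ≥ 14, so +2): 19 + 2 = 21.
§5 applies (level before this adjustment is 21 ≥ 10, so +4): 21 + 4 = 25.
Final offense level: 25.
Criminal history: 9 prior points → Category Moderate (7-12).
Level 25 falls in the 22-28 band.
Grid: Level 22-28 × Category Moderate = 188-220 weeks.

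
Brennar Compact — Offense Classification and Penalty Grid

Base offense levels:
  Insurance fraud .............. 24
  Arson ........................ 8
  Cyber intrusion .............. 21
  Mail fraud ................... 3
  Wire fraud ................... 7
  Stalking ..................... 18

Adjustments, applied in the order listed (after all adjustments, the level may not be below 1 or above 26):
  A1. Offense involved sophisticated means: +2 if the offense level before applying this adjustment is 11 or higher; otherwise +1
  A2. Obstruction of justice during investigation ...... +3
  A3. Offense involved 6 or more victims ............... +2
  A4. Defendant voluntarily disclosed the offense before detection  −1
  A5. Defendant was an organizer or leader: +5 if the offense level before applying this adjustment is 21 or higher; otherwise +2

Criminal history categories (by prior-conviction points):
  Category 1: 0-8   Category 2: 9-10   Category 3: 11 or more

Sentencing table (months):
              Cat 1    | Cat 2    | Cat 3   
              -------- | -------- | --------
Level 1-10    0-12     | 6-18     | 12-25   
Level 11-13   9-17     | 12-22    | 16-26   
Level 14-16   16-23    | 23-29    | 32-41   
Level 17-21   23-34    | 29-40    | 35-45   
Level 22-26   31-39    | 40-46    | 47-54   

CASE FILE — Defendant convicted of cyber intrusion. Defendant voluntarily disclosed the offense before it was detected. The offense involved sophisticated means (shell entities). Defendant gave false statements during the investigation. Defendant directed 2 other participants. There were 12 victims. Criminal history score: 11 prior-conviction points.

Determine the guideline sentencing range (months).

Base offense level for cyber intrusion: 21.
A1 applies (level before this adjustment is 21 ≥ 11, so +2): 21 + 2 = 23.
A2 applies: 23 + 3 = 26.
A3 applies: 26 + 2 = 28.
A4 applies: 28 − 1 = 27.
A5 applies (level before this adjustment is 27 ≥ 21, so +5): 27 + 5 = 32.
Level 32 exceeds the maximum of 26; capped at 26.
Final offense level: 26.
Criminal history: 11 prior points → Category 3 (11+).
Level 26 falls in the 22-26 band.
Grid: Level 22-26 × Category 3 = 47-54 months.

47-54 months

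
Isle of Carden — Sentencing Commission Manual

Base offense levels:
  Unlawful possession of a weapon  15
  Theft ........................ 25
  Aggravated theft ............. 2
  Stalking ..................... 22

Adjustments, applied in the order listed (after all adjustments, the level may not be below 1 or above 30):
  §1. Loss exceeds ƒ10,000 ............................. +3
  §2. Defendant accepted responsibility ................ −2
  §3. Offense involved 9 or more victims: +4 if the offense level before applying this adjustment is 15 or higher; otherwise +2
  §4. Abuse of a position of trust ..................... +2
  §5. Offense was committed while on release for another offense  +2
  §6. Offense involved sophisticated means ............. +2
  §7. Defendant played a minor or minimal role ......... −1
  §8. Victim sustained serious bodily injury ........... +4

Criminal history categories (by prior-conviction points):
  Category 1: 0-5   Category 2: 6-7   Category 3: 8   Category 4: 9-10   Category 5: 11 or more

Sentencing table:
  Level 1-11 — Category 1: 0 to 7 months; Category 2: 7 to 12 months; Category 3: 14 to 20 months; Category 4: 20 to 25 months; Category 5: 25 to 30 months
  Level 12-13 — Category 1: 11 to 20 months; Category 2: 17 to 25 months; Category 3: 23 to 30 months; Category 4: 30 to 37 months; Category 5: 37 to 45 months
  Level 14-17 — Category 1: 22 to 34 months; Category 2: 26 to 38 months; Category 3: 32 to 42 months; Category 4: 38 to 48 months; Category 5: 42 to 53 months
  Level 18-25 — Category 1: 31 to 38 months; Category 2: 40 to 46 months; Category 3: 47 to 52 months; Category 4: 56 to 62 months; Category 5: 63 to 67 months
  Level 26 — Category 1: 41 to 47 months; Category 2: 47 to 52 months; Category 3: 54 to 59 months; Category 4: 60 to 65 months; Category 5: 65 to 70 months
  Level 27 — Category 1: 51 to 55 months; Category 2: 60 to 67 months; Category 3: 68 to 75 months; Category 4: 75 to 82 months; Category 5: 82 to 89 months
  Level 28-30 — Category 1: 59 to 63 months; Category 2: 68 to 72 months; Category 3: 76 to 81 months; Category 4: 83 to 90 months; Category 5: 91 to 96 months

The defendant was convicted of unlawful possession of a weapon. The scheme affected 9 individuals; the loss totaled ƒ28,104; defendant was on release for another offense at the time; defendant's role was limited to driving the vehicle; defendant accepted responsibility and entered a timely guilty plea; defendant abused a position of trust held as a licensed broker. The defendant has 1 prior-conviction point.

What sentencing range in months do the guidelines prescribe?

Base offense level for unlawful possession of a weapon: 15.
§1 applies: 15 + 3 = 18.
§2 applies: 18 − 2 = 16.
§3 applies (level before this adjustment is 16 ≥ 15, so +4): 16 + 4 = 20.
§4 applies: 20 + 2 = 22.
§5 applies: 22 + 2 = 24.
§7 applies: 24 − 1 = 23.
Final offense level: 23.
Criminal history: 1 prior point → Category 1 (0-5).
Level 23 falls in the 18-25 band.
Grid: Level 18-25 × Category 1 = 31-38 months.

31-38 months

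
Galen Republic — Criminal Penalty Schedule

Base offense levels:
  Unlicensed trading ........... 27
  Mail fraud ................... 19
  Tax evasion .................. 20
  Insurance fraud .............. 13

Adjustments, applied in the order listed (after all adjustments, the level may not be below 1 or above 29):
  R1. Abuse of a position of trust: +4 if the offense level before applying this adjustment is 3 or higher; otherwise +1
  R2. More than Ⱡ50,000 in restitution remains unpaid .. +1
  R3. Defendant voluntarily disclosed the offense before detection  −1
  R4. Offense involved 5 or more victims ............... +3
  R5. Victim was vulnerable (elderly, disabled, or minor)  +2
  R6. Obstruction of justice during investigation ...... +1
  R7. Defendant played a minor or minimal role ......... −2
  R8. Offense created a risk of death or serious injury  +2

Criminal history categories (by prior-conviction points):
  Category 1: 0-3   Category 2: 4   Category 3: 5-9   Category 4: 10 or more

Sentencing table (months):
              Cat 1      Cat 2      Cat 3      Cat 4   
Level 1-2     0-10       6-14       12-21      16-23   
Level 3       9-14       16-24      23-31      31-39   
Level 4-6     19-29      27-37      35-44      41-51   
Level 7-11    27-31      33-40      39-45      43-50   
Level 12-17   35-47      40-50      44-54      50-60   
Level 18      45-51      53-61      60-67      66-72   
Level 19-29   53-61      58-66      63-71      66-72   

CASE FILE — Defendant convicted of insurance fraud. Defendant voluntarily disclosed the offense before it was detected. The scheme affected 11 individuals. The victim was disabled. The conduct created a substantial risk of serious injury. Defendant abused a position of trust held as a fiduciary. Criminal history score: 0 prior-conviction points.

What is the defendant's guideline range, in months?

53-61 months

Base offense level for insurance fraud: 13.
R1 applies (level before this adjustment is 13 ≥ 3, so +4): 13 + 4 = 17.
R3 applies: 17 − 1 = 16.
R4 applies: 16 + 3 = 19.
R5 applies: 19 + 2 = 21.
R6 does not apply.
R8 applies: 21 + 2 = 23.
Final offense level: 23.
Criminal history: 0 prior points → Category 1 (0-3).
Level 23 falls in the 19-29 band.
Grid: Level 19-29 × Category 1 = 53-61 months.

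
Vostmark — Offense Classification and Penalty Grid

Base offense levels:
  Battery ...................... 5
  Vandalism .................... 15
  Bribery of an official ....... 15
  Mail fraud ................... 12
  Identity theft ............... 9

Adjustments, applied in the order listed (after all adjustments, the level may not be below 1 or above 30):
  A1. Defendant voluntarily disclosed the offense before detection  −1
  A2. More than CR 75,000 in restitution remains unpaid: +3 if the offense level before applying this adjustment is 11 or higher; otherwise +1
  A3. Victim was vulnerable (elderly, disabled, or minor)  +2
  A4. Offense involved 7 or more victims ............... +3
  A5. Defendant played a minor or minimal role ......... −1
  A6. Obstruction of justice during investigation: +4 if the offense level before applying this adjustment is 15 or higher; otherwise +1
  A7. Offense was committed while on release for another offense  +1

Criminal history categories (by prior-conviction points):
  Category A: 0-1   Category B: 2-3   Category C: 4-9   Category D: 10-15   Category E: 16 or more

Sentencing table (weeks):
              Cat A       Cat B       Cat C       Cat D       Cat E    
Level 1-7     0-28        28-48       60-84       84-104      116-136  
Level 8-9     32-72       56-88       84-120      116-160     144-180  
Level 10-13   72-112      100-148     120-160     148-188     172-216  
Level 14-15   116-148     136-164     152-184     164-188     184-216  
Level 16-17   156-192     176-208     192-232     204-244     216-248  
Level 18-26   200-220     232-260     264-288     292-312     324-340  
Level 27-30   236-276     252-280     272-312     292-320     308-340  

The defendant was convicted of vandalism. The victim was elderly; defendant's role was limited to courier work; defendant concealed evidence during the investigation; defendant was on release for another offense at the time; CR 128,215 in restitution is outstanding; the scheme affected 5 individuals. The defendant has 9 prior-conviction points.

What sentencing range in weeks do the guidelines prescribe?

Base offense level for vandalism: 15.
A1 does not apply.
A2 applies (level before this adjustment is 15 ≥ 11, so +3): 15 + 3 = 18.
A3 applies: 18 + 2 = 20.
A4 does not apply.
A5 applies: 20 − 1 = 19.
A6 applies (level before this adjustment is 19 ≥ 15, so +4): 19 + 4 = 23.
A7 applies: 23 + 1 = 24.
Final offense level: 24.
Criminal history: 9 prior points → Category C (4-9).
Level 24 falls in the 18-26 band.
Grid: Level 18-26 × Category C = 264-288 weeks.

264-288 weeks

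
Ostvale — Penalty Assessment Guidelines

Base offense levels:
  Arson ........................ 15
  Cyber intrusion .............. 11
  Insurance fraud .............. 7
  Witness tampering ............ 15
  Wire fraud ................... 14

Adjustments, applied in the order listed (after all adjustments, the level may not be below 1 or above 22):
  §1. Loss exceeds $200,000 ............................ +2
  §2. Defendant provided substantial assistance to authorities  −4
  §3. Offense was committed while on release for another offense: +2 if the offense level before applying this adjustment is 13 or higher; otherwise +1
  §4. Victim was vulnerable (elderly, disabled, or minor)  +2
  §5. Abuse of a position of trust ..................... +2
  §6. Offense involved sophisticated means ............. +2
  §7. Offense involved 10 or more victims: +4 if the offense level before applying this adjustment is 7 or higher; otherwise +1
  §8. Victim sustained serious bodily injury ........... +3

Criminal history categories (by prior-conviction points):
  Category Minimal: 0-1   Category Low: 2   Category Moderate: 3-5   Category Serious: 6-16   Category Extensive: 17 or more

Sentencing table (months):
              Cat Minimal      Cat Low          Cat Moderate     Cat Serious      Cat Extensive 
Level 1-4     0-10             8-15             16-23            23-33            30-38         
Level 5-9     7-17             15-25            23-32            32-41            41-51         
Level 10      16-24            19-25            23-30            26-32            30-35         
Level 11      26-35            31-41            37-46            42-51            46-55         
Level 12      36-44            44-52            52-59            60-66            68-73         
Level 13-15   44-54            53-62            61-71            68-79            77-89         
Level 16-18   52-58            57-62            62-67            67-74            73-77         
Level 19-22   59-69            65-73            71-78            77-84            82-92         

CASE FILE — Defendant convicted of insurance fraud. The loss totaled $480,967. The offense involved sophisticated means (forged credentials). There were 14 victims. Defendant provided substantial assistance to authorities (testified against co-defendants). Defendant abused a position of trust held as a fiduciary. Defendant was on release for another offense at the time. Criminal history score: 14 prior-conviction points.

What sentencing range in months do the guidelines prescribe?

68-79 months

Base offense level for insurance fraud: 7.
§1 applies: 7 + 2 = 9.
§2 applies: 9 − 4 = 5.
§3 applies (level before this adjustment is 5 < 13, so +1): 5 + 1 = 6.
§5 applies: 6 + 2 = 8.
§6 applies: 8 + 2 = 10.
§7 applies (level before this adjustment is 10 ≥ 7, so +4): 10 + 4 = 14.
Final offense level: 14.
Criminal history: 14 prior points → Category Serious (6-16).
Level 14 falls in the 13-15 band.
Grid: Level 13-15 × Category Serious = 68-79 months.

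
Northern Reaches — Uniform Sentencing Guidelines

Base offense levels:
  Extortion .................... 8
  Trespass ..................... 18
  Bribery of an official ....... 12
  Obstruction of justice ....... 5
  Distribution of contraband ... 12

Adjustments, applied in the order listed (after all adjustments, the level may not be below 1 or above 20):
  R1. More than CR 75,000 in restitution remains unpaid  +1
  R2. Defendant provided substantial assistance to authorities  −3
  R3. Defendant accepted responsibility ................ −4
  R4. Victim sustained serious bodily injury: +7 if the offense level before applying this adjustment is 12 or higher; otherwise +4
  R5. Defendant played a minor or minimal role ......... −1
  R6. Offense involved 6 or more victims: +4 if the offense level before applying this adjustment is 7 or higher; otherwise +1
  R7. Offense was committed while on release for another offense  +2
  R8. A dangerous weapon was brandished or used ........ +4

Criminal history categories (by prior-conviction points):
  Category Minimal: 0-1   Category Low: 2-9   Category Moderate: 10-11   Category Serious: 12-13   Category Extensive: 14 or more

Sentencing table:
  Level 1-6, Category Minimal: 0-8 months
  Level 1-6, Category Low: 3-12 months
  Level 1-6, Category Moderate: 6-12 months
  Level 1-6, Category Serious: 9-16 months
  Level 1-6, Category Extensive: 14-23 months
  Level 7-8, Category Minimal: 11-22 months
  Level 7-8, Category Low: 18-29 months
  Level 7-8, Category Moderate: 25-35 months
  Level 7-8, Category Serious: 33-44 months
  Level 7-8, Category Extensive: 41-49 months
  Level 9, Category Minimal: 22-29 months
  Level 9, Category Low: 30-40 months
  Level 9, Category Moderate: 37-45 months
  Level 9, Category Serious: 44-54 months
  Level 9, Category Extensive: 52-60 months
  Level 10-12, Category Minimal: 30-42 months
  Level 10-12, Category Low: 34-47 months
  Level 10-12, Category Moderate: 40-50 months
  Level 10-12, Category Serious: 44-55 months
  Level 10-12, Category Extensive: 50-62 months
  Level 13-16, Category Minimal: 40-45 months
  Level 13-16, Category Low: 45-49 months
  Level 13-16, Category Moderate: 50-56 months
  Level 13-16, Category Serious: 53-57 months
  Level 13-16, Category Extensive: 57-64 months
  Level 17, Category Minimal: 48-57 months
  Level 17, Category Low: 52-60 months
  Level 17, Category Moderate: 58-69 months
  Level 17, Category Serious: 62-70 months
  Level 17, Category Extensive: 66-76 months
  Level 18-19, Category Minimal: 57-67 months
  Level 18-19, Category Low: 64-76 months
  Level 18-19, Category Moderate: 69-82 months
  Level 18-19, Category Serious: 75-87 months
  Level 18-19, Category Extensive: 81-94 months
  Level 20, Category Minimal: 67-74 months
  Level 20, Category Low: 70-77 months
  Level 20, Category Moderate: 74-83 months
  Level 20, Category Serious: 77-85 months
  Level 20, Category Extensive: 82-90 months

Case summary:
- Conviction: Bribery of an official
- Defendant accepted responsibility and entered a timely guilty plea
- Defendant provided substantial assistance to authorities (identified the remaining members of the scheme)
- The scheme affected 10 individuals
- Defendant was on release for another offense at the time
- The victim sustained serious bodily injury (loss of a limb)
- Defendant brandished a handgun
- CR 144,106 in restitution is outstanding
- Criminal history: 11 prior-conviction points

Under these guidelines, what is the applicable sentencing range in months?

74-83 months

Base offense level for bribery of an official: 12.
R1 applies: 12 + 1 = 13.
R2 applies: 13 − 3 = 10.
R3 applies: 10 − 4 = 6.
R4 applies (level before this adjustment is 6 < 12, so +4): 6 + 4 = 10.
R6 applies (level before this adjustment is 10 ≥ 7, so +4): 10 + 4 = 14.
R7 applies: 14 + 2 = 16.
R8 applies: 16 + 4 = 20.
Final offense level: 20.
Criminal history: 11 prior points → Category Moderate (10-11).
Level 20 falls in the 20 band.
Grid: Level 20 × Category Moderate = 74-83 months.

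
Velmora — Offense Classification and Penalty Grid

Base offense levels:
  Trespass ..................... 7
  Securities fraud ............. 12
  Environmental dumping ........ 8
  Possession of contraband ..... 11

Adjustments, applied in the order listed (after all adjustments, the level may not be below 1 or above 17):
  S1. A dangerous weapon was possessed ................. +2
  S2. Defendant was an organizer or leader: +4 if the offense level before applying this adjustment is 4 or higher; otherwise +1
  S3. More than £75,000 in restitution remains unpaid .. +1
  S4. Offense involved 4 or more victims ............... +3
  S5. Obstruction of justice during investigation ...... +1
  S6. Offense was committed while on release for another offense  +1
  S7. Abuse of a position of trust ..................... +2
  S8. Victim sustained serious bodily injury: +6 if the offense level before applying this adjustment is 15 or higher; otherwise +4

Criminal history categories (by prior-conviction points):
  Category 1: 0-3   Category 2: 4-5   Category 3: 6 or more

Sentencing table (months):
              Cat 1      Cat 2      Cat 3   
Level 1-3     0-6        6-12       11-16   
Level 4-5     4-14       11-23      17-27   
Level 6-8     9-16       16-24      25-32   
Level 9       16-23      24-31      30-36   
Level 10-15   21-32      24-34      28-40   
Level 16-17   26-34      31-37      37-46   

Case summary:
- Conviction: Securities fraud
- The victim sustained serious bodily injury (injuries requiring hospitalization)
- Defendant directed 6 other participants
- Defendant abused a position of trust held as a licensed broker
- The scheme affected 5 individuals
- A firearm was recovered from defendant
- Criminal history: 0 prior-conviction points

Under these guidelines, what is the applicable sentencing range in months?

26-34 months

Base offense level for securities fraud: 12.
S1 applies: 12 + 2 = 14.
S2 applies (level before this adjustment is 14 ≥ 4, so +4): 14 + 4 = 18.
S3 does not apply.
S4 applies: 18 + 3 = 21.
S7 applies: 21 + 2 = 23.
S8 applies (level before this adjustment is 23 ≥ 15, so +6): 23 + 6 = 29.
Level 29 exceeds the maximum of 17; capped at 17.
Final offense level: 17.
Criminal history: 0 prior points → Category 1 (0-3).
Level 17 falls in the 16-17 band.
Grid: Level 16-17 × Category 1 = 26-34 months.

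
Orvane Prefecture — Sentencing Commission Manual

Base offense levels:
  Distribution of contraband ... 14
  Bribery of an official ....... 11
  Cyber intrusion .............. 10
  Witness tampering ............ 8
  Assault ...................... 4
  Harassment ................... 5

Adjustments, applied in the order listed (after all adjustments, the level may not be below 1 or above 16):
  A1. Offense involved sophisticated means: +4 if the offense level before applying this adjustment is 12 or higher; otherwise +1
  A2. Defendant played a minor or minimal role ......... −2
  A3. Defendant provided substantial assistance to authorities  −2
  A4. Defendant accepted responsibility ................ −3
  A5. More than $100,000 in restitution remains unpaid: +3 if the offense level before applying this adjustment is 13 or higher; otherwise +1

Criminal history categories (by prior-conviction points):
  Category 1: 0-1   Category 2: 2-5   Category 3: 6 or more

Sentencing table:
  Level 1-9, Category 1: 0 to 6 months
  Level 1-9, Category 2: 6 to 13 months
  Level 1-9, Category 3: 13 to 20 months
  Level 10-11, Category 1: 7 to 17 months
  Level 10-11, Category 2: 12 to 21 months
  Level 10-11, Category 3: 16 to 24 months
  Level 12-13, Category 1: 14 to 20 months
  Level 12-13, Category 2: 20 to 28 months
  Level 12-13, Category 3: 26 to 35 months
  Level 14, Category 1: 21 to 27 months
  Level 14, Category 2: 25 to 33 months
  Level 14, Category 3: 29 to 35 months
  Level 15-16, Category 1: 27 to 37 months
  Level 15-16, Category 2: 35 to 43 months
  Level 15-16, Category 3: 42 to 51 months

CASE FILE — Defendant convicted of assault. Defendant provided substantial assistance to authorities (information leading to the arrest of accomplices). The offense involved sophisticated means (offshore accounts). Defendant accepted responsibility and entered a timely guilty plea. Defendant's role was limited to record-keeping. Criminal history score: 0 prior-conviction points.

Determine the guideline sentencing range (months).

0-6 months

Base offense level for assault: 4.
A1 applies (level before this adjustment is 4 < 12, so +1): 4 + 1 = 5.
A2 applies: 5 − 2 = 3.
A3 applies: 3 − 2 = 1.
A4 applies: 1 − 3 = -2.
Level -2 is below the minimum of 1; floored at 1.
Final offense level: 1.
Criminal history: 0 prior points → Category 1 (0-1).
Level 1 falls in the 1-9 band.
Grid: Level 1-9 × Category 1 = 0-6 months.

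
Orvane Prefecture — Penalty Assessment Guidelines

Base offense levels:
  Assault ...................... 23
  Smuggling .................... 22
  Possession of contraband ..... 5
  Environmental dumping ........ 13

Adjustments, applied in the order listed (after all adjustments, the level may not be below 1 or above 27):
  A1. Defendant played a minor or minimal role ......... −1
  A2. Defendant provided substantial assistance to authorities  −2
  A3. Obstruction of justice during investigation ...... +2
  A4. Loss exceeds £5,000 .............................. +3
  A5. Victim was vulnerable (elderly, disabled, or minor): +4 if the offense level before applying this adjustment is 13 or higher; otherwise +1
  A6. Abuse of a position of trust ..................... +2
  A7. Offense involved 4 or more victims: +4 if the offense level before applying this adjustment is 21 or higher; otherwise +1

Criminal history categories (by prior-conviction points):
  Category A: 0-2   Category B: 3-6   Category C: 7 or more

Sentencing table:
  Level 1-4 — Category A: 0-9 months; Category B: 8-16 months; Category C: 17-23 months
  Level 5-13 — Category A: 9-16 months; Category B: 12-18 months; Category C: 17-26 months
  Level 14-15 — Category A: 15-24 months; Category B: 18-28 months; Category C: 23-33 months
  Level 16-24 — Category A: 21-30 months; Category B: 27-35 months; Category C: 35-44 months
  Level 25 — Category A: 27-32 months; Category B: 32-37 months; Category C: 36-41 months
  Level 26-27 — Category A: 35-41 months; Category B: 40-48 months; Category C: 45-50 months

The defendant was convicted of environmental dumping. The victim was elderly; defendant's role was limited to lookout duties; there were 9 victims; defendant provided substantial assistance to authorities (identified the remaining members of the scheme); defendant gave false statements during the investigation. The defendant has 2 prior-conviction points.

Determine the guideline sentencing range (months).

15-24 months

Base offense level for environmental dumping: 13.
A1 applies: 13 − 1 = 12.
A2 applies: 12 − 2 = 10.
A3 applies: 10 + 2 = 12.
A5 applies (level before this adjustment is 12 < 13, so +1): 12 + 1 = 13.
A7 applies (level before this adjustment is 13 < 21, so +1): 13 + 1 = 14.
Final offense level: 14.
Criminal history: 2 prior points → Category A (0-2).
Level 14 falls in the 14-15 band.
Grid: Level 14-15 × Category A = 15-24 months.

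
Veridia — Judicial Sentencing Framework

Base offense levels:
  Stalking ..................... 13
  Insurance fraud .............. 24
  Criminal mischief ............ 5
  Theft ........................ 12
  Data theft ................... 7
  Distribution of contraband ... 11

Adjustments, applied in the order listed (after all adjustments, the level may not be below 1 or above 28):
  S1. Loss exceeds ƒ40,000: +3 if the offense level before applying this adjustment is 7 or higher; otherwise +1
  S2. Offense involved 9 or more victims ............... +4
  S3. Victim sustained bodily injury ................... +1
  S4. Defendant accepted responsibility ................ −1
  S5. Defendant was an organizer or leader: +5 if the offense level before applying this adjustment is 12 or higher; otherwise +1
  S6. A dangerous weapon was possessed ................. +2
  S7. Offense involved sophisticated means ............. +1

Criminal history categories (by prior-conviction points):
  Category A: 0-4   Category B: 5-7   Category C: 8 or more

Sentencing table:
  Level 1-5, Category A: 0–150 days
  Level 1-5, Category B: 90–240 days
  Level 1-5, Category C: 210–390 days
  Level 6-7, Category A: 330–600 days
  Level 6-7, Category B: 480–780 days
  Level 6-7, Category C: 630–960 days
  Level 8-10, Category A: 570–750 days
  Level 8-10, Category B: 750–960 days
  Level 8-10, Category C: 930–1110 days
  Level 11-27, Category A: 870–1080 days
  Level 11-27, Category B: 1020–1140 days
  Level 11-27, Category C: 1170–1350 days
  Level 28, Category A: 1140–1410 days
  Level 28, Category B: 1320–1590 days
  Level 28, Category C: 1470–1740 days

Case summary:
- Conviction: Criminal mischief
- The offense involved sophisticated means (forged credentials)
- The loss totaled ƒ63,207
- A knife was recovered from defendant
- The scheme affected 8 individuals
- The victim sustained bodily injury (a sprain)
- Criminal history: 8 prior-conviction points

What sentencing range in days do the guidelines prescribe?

930-1110 days

Base offense level for criminal mischief: 5.
S1 applies (level before this adjustment is 5 < 7, so +1): 5 + 1 = 6.
S2 does not apply.
S3 applies: 6 + 1 = 7.
S5 does not apply.
S6 applies: 7 + 2 = 9.
S7 applies: 9 + 1 = 10.
Final offense level: 10.
Criminal history: 8 prior points → Category C (8+).
Level 10 falls in the 8-10 band.
Grid: Level 8-10 × Category C = 930-1110 days.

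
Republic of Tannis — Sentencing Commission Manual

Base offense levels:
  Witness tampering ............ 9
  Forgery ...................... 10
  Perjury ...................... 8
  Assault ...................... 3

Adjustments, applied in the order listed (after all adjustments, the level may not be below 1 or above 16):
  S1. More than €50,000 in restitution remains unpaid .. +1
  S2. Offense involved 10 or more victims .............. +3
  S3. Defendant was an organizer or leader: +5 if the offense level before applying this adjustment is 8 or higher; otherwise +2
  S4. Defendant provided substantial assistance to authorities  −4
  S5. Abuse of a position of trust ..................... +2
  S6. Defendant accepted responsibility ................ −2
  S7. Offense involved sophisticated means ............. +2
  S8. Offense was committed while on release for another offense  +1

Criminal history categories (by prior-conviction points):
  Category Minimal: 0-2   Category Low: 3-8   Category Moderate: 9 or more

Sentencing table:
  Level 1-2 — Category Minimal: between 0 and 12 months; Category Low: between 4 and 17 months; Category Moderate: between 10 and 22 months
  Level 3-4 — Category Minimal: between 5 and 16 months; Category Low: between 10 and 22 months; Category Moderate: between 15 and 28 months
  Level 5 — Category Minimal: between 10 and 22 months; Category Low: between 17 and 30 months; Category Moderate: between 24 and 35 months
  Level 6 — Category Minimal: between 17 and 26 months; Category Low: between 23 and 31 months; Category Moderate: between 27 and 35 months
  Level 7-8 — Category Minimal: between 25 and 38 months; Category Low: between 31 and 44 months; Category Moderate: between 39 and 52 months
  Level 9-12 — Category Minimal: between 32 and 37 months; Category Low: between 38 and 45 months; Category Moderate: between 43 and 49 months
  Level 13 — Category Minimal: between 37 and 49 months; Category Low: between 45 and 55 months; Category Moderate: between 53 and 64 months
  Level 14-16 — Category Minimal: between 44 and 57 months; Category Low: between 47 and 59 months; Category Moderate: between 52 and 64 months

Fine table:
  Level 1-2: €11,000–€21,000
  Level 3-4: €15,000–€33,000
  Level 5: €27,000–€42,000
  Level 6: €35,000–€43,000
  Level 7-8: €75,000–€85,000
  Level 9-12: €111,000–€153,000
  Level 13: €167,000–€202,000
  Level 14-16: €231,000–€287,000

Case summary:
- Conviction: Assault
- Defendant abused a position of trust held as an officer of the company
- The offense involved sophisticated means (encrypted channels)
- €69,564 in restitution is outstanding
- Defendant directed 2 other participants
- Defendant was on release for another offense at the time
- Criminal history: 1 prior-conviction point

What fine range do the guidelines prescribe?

€111,000–€153,000

Base offense level for assault: 3.
S1 applies: 3 + 1 = 4.
S3 applies (level before this adjustment is 4 < 8, so +2): 4 + 2 = 6.
S4 does not apply.
S5 applies: 6 + 2 = 8.
S6 does not apply.
S7 applies: 8 + 2 = 10.
S8 applies: 10 + 1 = 11.
Final offense level: 11.
Level 11 falls in the 9-12 band.
Fine table: Level 9-12 → €111,000–€153,000.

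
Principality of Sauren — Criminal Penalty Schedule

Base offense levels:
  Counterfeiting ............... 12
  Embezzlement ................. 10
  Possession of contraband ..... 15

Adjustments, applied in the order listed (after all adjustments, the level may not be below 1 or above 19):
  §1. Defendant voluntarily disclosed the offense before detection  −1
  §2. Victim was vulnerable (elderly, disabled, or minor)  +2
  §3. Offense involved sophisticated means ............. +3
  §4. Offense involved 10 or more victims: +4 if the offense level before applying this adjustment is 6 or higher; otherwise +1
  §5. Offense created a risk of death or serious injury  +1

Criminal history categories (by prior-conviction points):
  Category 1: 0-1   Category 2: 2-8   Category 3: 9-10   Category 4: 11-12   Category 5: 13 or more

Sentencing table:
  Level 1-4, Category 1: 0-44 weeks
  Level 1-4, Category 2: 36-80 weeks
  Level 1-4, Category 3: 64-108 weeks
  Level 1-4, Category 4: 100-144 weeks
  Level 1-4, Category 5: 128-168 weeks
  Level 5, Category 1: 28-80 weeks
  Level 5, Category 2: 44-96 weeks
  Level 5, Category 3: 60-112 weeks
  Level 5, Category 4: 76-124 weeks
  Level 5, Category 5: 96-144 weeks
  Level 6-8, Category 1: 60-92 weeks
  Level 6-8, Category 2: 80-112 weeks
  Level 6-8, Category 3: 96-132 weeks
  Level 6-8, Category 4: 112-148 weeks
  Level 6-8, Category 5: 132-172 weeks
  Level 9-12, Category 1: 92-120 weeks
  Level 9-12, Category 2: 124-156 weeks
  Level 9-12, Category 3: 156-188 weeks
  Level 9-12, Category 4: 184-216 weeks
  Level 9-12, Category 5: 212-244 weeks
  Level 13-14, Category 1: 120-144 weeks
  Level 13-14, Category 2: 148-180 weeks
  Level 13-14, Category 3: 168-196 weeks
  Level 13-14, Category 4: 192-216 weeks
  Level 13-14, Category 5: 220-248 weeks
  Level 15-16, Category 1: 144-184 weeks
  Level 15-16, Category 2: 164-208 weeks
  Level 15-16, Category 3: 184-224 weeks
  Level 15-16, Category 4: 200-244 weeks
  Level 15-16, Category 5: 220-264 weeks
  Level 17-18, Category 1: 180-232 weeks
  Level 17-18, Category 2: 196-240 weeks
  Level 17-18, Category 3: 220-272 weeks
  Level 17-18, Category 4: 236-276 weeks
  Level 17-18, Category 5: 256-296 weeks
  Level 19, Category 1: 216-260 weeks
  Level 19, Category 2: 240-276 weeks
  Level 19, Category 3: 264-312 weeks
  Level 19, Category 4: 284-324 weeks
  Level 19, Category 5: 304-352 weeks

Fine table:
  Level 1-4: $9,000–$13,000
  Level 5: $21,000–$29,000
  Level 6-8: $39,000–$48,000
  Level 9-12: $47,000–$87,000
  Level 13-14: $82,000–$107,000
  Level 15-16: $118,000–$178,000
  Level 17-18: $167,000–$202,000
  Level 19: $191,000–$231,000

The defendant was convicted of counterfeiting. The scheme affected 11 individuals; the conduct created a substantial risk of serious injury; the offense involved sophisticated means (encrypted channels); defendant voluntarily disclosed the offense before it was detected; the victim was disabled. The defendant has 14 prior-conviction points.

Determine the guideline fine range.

Base offense level for counterfeiting: 12.
§1 applies: 12 − 1 = 11.
§2 applies: 11 + 2 = 13.
§3 applies: 13 + 3 = 16.
§4 applies (level before this adjustment is 16 ≥ 6, so +4): 16 + 4 = 20.
§5 applies: 20 + 1 = 21.
Level 21 exceeds the maximum of 19; capped at 19.
Final offense level: 19.
Level 19 falls in the 19 band.
Fine table: Level 19 → $191,000–$231,000.

$191,000–$231,000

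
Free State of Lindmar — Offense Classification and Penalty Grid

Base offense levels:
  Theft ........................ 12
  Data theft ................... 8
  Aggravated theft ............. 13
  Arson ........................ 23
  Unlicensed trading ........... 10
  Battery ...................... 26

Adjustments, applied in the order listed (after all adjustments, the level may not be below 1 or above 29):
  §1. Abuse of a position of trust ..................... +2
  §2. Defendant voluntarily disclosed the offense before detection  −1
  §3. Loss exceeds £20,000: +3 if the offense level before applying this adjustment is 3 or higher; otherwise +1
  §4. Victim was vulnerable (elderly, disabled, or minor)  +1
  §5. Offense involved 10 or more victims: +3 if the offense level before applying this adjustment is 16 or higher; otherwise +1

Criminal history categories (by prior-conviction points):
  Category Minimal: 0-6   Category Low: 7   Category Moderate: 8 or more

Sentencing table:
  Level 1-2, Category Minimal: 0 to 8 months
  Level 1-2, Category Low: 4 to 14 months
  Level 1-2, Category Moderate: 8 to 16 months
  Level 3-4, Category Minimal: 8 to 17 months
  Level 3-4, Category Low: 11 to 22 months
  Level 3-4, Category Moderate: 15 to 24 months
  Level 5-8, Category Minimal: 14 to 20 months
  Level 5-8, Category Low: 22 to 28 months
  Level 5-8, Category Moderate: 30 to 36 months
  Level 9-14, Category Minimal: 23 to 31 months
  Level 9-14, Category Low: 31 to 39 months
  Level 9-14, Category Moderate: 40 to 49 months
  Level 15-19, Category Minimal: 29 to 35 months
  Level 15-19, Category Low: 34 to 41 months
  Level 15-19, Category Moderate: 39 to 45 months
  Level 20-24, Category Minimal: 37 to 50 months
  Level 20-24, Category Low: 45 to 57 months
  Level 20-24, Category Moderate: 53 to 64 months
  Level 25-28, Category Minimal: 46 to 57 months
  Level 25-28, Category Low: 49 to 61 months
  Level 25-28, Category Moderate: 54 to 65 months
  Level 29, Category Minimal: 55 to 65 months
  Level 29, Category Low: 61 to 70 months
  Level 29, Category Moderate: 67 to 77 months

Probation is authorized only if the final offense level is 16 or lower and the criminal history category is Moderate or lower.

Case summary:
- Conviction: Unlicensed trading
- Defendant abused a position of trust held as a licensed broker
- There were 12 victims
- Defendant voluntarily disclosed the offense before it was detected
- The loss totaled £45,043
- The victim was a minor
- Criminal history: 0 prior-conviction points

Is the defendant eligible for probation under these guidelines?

Base offense level for unlicensed trading: 10.
§1 applies: 10 + 2 = 12.
§2 applies: 12 − 1 = 11.
§3 applies (level before this adjustment is 11 ≥ 3, so +3): 11 + 3 = 14.
§4 applies: 14 + 1 = 15.
§5 applies (level before this adjustment is 15 < 16, so +1): 15 + 1 = 16.
Final offense level: 16.
Criminal history: 0 prior points → Category Minimal (0-6).
Level 16 falls in the 15-19 band.
Grid: Level 15-19 × Category Minimal = 29-35 months.
Probation check: level 16 ≤ 16 and category Minimal ≤ Moderate → eligible.

Yes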